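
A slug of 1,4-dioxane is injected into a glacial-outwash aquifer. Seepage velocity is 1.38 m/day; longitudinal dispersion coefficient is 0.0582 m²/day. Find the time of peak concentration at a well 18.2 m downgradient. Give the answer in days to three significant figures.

13.2 days

For the 1D instantaneous-source solution, setting ∂C/∂t = 0 at fixed x gives v²t² + 2Dt − x² = 0, so t = (√(D² + v²x²) − D)/v².
√(D² + v²x²) = √(0.0582² + 1.38² × 18.2²) = 25.12; v² = 1.9044.
t = (25.12 − 0.0582)/1.9044 = 13.2 days (vs. the pure-advection estimate x/v = 13.2 d).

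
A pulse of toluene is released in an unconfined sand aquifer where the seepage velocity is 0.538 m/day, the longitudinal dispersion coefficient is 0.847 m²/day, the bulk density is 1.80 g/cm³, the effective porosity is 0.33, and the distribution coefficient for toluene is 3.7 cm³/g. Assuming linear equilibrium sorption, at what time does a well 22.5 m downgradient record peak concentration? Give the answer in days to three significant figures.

Retardation factor R = 1 + ρ_b·K_d/n = 1 + 1.80 × 3.7/0.33 = 21.18.
Sorption retards both mechanisms: v_R = v/R = 0.02540 m/day, D_R = D/R = 0.03999 m²/day.
Peak time from v_R²t² + 2D_R t − x² = 0: t = (√(D_R² + v_R²x²) − D_R)/v_R².
√(D_R² + v_R²x²) = √(0.03999² + 0.02540² × 22.5²) = 0.5729; v_R² = 0.0006452.
t = (0.5729 − 0.03999)/0.0006452 = 826 days.

826 days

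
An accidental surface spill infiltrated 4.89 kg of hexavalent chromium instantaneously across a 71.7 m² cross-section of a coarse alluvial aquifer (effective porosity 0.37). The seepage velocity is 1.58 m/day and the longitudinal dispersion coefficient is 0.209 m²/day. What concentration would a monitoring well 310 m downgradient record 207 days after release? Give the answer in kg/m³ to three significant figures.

0.00147 kg/m³

For an instantaneous plane source, C(x,t) = M/(n_e·A·√(4πDt)) · exp(−(x−vt)²/(4Dt)), with n_e·A the pore (flow) area.
Plume center vt = 1.58 × 207 = 327.06 m, so the well at 310 m is 17.06 m upgradient of the peak.
√(4πDt) = 23.32 m, giving peak height M/(n_e·A·√(4πDt)) = 4.89/(0.37 × 71.7 × 23.32) = 0.007904 kg/m³.
(x−vt)²/(4Dt) = (-17.06)²/(4 × 0.209 × 207) = 1.682; exp(−1.682) = 0.1860.
C = 0.007904 × 0.1860 = 0.00147 kg/m³.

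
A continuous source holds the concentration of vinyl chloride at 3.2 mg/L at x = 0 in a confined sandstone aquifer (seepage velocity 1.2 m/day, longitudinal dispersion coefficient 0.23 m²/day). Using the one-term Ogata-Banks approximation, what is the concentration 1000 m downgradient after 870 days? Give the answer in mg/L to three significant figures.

3.16 mg/L

For a continuous step input, C/C₀ ≈ ½·erfc((x−vt)/(2√(Dt))).
vt = 1.2 × 870 = 1044 m and 2√(Dt) = 2√(0.23 × 870) = 28.29 m.
Argument (x−vt)/(2√(Dt)) = (1000 − 1044)/28.29 = -1.555; ½·erfc(-1.555) = 0.9861.
C = 3.2 × 0.9861 = 3.16 mg/L.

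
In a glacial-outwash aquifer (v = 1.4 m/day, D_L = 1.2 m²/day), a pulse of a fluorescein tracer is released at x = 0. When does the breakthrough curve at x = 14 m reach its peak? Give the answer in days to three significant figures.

9.41 days

For the 1D instantaneous-source solution, setting ∂C/∂t = 0 at fixed x gives v²t² + 2Dt − x² = 0, so t = (√(D² + v²x²) − D)/v².
√(D² + v²x²) = √(1.2² + 1.4² × 14²) = 19.64; v² = 1.96.
t = (19.64 − 1.2)/1.96 = 9.41 days (vs. the pure-advection estimate x/v = 10.0 d).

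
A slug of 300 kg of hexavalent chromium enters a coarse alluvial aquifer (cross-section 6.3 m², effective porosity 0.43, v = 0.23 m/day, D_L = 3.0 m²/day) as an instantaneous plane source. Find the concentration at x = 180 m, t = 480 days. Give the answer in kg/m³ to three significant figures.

0.355 kg/m³

For an instantaneous plane source, C(x,t) = M/(n_e·A·√(4πDt)) · exp(−(x−vt)²/(4Dt)), with n_e·A the pore (flow) area.
Plume center vt = 0.23 × 480 = 110.4 m, so the well at 180 m is 69.6 m downgradient of the peak.
√(4πDt) = 134.5 m, giving peak height M/(n_e·A·√(4πDt)) = 300/(0.43 × 6.3 × 134.5) = 0.8234 kg/m³.
(x−vt)²/(4Dt) = (69.6)²/(4 × 3.0 × 480) = 0.8410; exp(−0.8410) = 0.4313.
C = 0.8234 × 0.4313 = 0.355 kg/m³.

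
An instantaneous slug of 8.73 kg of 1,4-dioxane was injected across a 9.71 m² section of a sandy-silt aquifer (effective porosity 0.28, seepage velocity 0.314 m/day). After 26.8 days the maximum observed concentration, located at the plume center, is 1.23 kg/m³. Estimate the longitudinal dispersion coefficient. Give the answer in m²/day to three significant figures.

0.0202 m²/day

At the plume center C_max = M/(n_e·A·√(4πDt)), so D = M²/(4πt·(n_e·A·C_max)²).
n_e·A·C_max = 0.28 × 9.71 × 1.23 = 3.344 kg/m.
D = 8.73²/(4π × 26.8 × 3.344²) = 0.0202 m²/day.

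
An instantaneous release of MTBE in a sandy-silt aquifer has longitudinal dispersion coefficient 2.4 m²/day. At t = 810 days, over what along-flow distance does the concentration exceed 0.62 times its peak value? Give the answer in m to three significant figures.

The plume is Gaussian with σ = √(2Dt) = √(2 × 2.4 × 810) = 62.35 m.
C/C_peak = exp(−Δx²/(2σ²)) = 0.62 ⇒ Δx = σ·√(−2 ln 0.62) = 62.35 × 0.9778 = 60.97 m.
Width = 2Δx = 122 m.

122 m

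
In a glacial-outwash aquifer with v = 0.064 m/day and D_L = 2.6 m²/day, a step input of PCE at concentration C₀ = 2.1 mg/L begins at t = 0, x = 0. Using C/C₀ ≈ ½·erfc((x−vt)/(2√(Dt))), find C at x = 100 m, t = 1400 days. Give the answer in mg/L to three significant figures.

0.948 mg/L

For a continuous step input, C/C₀ ≈ ½·erfc((x−vt)/(2√(Dt))).
vt = 0.064 × 1400 = 89.6 m and 2√(Dt) = 2√(2.6 × 1400) = 120.7 m.
Argument (x−vt)/(2√(Dt)) = (100 − 89.6)/120.7 = 0.08616; ½·erfc(0.08616) = 0.4515.
C = 2.1 × 0.4515 = 0.948 mg/L.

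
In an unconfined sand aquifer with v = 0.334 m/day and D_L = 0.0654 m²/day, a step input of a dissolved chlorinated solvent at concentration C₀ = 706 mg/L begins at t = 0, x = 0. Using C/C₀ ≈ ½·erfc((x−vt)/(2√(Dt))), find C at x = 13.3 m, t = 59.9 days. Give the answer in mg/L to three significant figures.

700 mg/L

For a continuous step input, C/C₀ ≈ ½·erfc((x−vt)/(2√(Dt))).
vt = 0.334 × 59.9 = 20.0066 m and 2√(Dt) = 2√(0.0654 × 59.9) = 3.959 m.
Argument (x−vt)/(2√(Dt)) = (13.3 − 20.0066)/3.959 = -1.694; ½·erfc(-1.694) = 0.9917.
C = 706 × 0.9917 = 700 mg/L.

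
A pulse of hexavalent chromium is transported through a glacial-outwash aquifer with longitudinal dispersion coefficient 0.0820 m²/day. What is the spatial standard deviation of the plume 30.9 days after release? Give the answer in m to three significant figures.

Dispersive spreading gives a Gaussian with σ² = 2Dt; advection only shifts the center.
σ = √(2 × 0.0820 × 30.9) = 2.25 m.

2.25 m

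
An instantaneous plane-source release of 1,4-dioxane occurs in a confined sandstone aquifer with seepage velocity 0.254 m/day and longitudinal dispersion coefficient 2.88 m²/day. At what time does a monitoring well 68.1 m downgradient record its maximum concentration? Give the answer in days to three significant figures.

227 days

For the 1D instantaneous-source solution, setting ∂C/∂t = 0 at fixed x gives v²t² + 2Dt − x² = 0, so t = (√(D² + v²x²) − D)/v².
√(D² + v²x²) = √(2.88² + 0.254² × 68.1²) = 17.54; v² = 0.064516.
t = (17.54 − 2.88)/0.064516 = 227 days (vs. the pure-advection estimate x/v = 268 d).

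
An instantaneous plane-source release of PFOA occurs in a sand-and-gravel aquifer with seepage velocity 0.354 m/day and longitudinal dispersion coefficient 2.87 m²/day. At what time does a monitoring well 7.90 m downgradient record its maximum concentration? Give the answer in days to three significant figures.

9.07 days

For the 1D instantaneous-source solution, setting ∂C/∂t = 0 at fixed x gives v²t² + 2Dt − x² = 0, so t = (√(D² + v²x²) − D)/v².
√(D² + v²x²) = √(2.87² + 0.354² × 7.90²) = 4.007; v² = 0.125316.
t = (4.007 − 2.87)/0.125316 = 9.07 days (vs. the pure-advection estimate x/v = 22.3 d).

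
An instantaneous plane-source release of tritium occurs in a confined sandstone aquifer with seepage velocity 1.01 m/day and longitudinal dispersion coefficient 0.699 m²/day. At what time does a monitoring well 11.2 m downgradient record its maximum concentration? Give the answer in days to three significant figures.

For the 1D instantaneous-source solution, setting ∂C/∂t = 0 at fixed x gives v²t² + 2Dt − x² = 0, so t = (√(D² + v²x²) − D)/v².
√(D² + v²x²) = √(0.699² + 1.01² × 11.2²) = 11.33; v² = 1.0201.
t = (11.33 − 0.699)/1.0201 = 10.4 days (vs. the pure-advection estimate x/v = 11.1 d).

10.4 days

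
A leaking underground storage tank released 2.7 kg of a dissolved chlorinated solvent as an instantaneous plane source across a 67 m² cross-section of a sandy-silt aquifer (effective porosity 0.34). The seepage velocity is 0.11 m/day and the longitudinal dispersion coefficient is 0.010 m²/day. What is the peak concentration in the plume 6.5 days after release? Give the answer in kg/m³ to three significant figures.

0.131 kg/m³

The peak of an instantaneous 1D plume sits at x = vt; there the Gaussian factor is 1 and C_max = M/(n_e·A·√(4πDt)), where n_e·A is the pore area the mass is dissolved in.
√(4πDt) = √(4π × 0.010 × 6.5) = 0.9038 m, so C_max = 2.7/(0.34 × 67 × 0.9038) = 0.131 kg/m³.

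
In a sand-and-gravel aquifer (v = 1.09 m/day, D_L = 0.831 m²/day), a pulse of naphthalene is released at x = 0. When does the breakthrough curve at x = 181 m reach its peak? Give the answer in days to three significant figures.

165 days

For the 1D instantaneous-source solution, setting ∂C/∂t = 0 at fixed x gives v²t² + 2Dt − x² = 0, so t = (√(D² + v²x²) − D)/v².
√(D² + v²x²) = √(0.831² + 1.09² × 181²) = 197.3; v² = 1.1881.
t = (197.3 − 0.831)/1.1881 = 165 days (vs. the pure-advection estimate x/v = 166 d).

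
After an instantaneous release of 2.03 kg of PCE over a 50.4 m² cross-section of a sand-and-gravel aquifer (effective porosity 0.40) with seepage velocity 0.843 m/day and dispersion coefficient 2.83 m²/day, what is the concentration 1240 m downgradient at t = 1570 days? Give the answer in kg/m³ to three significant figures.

For an instantaneous plane source, C(x,t) = M/(n_e·A·√(4πDt)) · exp(−(x−vt)²/(4Dt)), with n_e·A the pore (flow) area.
Plume center vt = 0.843 × 1570 = 1323.51 m, so the well at 1240 m is 83.51 m upgradient of the peak.
√(4πDt) = 236.3 m, giving peak height M/(n_e·A·√(4πDt)) = 2.03/(0.40 × 50.4 × 236.3) = 0.0004261 kg/m³.
(x−vt)²/(4Dt) = (-83.51)²/(4 × 2.83 × 1570) = 0.3924; exp(−0.3924) = 0.6754.
C = 0.0004261 × 0.6754 = 0.000288 kg/m³.

0.000288 kg/m³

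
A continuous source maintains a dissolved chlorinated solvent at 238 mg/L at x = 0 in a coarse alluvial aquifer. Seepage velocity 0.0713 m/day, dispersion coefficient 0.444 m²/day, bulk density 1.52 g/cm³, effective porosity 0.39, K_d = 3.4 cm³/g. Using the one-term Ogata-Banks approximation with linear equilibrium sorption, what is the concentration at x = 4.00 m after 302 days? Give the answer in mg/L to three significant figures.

67.4 mg/L

Retardation factor R = 1 + ρ_b·K_d/n = 1 + 1.52 × 3.4/0.39 = 14.25.
Sorption retards both mechanisms: v_R = v/R = 0.005004 m/day, D_R = D/R = 0.03116 m²/day.
v_R·t = 0.005004 × 302 = 1.511208 m; 2√(D_R t) = 6.135 m; argument = (4.00 − 1.511208)/6.135 = 0.4057.
C = C₀ × ½·erfc(0.4057) = 238 × 0.2831 = 67.4 mg/L.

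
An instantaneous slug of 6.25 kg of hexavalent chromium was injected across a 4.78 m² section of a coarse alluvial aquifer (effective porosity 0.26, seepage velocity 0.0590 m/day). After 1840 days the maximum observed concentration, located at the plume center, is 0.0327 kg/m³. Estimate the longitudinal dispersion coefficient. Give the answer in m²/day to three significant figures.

At the plume center C_max = M/(n_e·A·√(4πDt)), so D = M²/(4πt·(n_e·A·C_max)²).
n_e·A·C_max = 0.26 × 4.78 × 0.0327 = 0.04064 kg/m.
D = 6.25²/(4π × 1840 × 0.04064²) = 1.02 m²/day.

1.02 m²/day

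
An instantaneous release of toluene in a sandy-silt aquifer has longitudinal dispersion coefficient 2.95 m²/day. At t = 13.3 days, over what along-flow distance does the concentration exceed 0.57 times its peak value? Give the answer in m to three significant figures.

The plume is Gaussian with σ = √(2Dt) = √(2 × 2.95 × 13.3) = 8.858 m.
C/C_peak = exp(−Δx²/(2σ²)) = 0.57 ⇒ Δx = σ·√(−2 ln 0.57) = 8.858 × 1.060 = 9.389 m.
Width = 2Δx = 18.8 m.

18.8 m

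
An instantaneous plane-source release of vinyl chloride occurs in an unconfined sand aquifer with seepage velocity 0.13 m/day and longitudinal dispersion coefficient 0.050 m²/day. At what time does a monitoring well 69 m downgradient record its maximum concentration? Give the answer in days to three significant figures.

528 days

For the 1D instantaneous-source solution, setting ∂C/∂t = 0 at fixed x gives v²t² + 2Dt − x² = 0, so t = (√(D² + v²x²) − D)/v².
√(D² + v²x²) = √(0.050² + 0.13² × 69²) = 8.970; v² = 0.0169.
t = (8.970 − 0.050)/0.0169 = 528 days (vs. the pure-advection estimate x/v = 531 d).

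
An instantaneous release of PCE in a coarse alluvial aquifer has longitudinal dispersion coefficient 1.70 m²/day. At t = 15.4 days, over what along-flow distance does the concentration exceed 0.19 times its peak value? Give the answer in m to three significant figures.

26.4 m

The plume is Gaussian with σ = √(2Dt) = √(2 × 1.70 × 15.4) = 7.236 m.
C/C_peak = exp(−Δx²/(2σ²)) = 0.19 ⇒ Δx = σ·√(−2 ln 0.19) = 7.236 × 1.822 = 13.18 m.
Width = 2Δx = 26.4 m.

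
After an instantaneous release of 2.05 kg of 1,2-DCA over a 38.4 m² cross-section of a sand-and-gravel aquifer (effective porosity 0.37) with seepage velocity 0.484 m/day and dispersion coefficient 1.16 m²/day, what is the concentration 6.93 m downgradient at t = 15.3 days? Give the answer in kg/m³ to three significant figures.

0.00963 kg/m³

For an instantaneous plane source, C(x,t) = M/(n_e·A·√(4πDt)) · exp(−(x−vt)²/(4Dt)), with n_e·A the pore (flow) area.
Plume center vt = 0.484 × 15.3 = 7.4052 m, so the well at 6.93 m is 0.4752 m upgradient of the peak.
√(4πDt) = 14.93 m, giving peak height M/(n_e·A·√(4πDt)) = 2.05/(0.37 × 38.4 × 14.93) = 0.009664 kg/m³.
(x−vt)²/(4Dt) = (-0.4752)²/(4 × 1.16 × 15.3) = 0.003181; exp(−0.003181) = 0.9968.
C = 0.009664 × 0.9968 = 0.00963 kg/m³.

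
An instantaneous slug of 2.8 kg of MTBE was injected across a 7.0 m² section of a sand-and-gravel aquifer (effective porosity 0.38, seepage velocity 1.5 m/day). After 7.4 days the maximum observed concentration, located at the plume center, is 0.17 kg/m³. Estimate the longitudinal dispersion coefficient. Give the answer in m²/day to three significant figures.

At the plume center C_max = M/(n_e·A·√(4πDt)), so D = M²/(4πt·(n_e·A·C_max)²).
n_e·A·C_max = 0.38 × 7.0 × 0.17 = 0.4522 kg/m.
D = 2.8²/(4π × 7.4 × 0.4522²) = 0.412 m²/day.

0.412 m²/day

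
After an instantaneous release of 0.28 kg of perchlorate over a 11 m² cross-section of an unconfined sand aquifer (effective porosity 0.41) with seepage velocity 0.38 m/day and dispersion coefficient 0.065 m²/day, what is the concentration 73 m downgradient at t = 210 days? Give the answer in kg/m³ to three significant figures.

For an instantaneous plane source, C(x,t) = M/(n_e·A·√(4πDt)) · exp(−(x−vt)²/(4Dt)), with n_e·A the pore (flow) area.
Plume center vt = 0.38 × 210 = 79.8 m, so the well at 73 m is 6.8 m upgradient of the peak.
√(4πDt) = 13.10 m, giving peak height M/(n_e·A·√(4πDt)) = 0.28/(0.41 × 11 × 13.10) = 0.004739 kg/m³.
(x−vt)²/(4Dt) = (-6.8)²/(4 × 0.065 × 210) = 0.8469; exp(−0.8469) = 0.4287.
C = 0.004739 × 0.4287 = 0.00203 kg/m³.

0.00203 kg/m³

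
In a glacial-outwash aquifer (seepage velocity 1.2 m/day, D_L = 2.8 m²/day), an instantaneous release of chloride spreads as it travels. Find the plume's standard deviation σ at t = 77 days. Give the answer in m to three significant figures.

Dispersive spreading gives a Gaussian with σ² = 2Dt; advection only shifts the center.
σ = √(2 × 2.8 × 77) = 20.8 m.

20.8 m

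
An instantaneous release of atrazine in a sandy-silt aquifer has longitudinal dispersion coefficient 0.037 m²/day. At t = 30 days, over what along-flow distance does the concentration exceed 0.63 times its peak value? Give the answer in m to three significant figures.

2.86 m

The plume is Gaussian with σ = √(2Dt) = √(2 × 0.037 × 30) = 1.490 m.
C/C_peak = exp(−Δx²/(2σ²)) = 0.63 ⇒ Δx = σ·√(−2 ln 0.63) = 1.490 × 0.9613 = 1.432 m.
Width = 2Δx = 2.86 m.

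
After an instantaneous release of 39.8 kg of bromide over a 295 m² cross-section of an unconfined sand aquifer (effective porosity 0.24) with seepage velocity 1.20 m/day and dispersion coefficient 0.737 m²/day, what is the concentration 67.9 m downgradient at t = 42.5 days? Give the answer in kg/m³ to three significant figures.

For an instantaneous plane source, C(x,t) = M/(n_e·A·√(4πDt)) · exp(−(x−vt)²/(4Dt)), with n_e·A the pore (flow) area.
Plume center vt = 1.20 × 42.5 = 51 m, so the well at 67.9 m is 16.9 m downgradient of the peak.
√(4πDt) = 19.84 m, giving peak height M/(n_e·A·√(4πDt)) = 39.8/(0.24 × 295 × 19.84) = 0.02833 kg/m³.
(x−vt)²/(4Dt) = (16.9)²/(4 × 0.737 × 42.5) = 2.280; exp(−2.280) = 0.1023.
C = 0.02833 × 0.1023 = 0.00290 kg/m³.

0.00290 kg/m³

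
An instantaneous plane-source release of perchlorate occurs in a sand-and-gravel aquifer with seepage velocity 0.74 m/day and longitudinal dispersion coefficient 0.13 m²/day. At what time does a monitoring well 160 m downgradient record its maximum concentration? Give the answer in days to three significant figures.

For the 1D instantaneous-source solution, setting ∂C/∂t = 0 at fixed x gives v²t² + 2Dt − x² = 0, so t = (√(D² + v²x²) − D)/v².
√(D² + v²x²) = √(0.13² + 0.74² × 160²) = 118.4; v² = 0.5476.
t = (118.4 − 0.13)/0.5476 = 216 days (vs. the pure-advection estimate x/v = 216 d).

216 days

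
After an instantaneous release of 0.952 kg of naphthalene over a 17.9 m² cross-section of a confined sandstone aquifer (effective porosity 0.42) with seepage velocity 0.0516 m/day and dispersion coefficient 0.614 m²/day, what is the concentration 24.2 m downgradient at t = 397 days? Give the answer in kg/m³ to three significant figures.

For an instantaneous plane source, C(x,t) = M/(n_e·A·√(4πDt)) · exp(−(x−vt)²/(4Dt)), with n_e·A the pore (flow) area.
Plume center vt = 0.0516 × 397 = 20.4852 m, so the well at 24.2 m is 3.7148 m downgradient of the peak.
√(4πDt) = 55.35 m, giving peak height M/(n_e·A·√(4πDt)) = 0.952/(0.42 × 17.9 × 55.35) = 0.002288 kg/m³.
(x−vt)²/(4Dt) = (3.7148)²/(4 × 0.614 × 397) = 0.01415; exp(−0.01415) = 0.9859.
C = 0.002288 × 0.9859 = 0.00226 kg/m³.

0.00226 kg/m³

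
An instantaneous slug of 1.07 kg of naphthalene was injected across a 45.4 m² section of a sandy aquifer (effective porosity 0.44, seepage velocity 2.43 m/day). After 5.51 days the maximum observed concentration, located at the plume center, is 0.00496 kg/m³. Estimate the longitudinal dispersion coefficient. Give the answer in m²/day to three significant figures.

At the plume center C_max = M/(n_e·A·√(4πDt)), so D = M²/(4πt·(n_e·A·C_max)²).
n_e·A·C_max = 0.44 × 45.4 × 0.00496 = 0.09908 kg/m.
D = 1.07²/(4π × 5.51 × 0.09908²) = 1.68 m²/day.

1.68 m²/day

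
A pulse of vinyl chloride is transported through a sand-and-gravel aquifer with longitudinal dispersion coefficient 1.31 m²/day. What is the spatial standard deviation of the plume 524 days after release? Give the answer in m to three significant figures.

Dispersive spreading gives a Gaussian with σ² = 2Dt; advection only shifts the center.
σ = √(2 × 1.31 × 524) = 37.1 m.

37.1 m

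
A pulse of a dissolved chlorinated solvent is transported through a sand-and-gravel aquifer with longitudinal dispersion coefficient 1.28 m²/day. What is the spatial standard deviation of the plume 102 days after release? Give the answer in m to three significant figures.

Dispersive spreading gives a Gaussian with σ² = 2Dt; advection only shifts the center.
σ = √(2 × 1.28 × 102) = 16.2 m.

16.2 m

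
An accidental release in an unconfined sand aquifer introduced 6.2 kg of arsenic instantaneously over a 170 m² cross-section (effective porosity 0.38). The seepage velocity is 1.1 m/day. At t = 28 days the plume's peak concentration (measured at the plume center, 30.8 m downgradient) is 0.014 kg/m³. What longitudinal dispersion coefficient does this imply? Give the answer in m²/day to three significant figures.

0.134 m²/day

At the plume center C_max = M/(n_e·A·√(4πDt)), so D = M²/(4πt·(n_e·A·C_max)²).
n_e·A·C_max = 0.38 × 170 × 0.014 = 0.9044 kg/m.
D = 6.2²/(4π × 28 × 0.9044²) = 0.134 m²/day.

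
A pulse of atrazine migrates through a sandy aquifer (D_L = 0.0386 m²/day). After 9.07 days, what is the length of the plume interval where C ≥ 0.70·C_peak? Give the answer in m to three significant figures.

The plume is Gaussian with σ = √(2Dt) = √(2 × 0.0386 × 9.07) = 0.8368 m.
C/C_peak = exp(−Δx²/(2σ²)) = 0.70 ⇒ Δx = σ·√(−2 ln 0.70) = 0.8368 × 0.8446 = 0.7068 m.
Width = 2Δx = 1.41 m.

1.41 m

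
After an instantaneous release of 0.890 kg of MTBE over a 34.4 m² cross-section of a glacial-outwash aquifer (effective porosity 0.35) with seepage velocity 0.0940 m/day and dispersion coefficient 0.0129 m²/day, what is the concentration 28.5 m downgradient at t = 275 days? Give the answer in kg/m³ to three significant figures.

0.00675 kg/m³

For an instantaneous plane source, C(x,t) = M/(n_e·A·√(4πDt)) · exp(−(x−vt)²/(4Dt)), with n_e·A the pore (flow) area.
Plume center vt = 0.0940 × 275 = 25.85 m, so the well at 28.5 m is 2.65 m downgradient of the peak.
√(4πDt) = 6.677 m, giving peak height M/(n_e·A·√(4πDt)) = 0.890/(0.35 × 34.4 × 6.677) = 0.01107 kg/m³.
(x−vt)²/(4Dt) = (2.65)²/(4 × 0.0129 × 275) = 0.4949; exp(−0.4949) = 0.6096.
C = 0.01107 × 0.6096 = 0.00675 kg/m³.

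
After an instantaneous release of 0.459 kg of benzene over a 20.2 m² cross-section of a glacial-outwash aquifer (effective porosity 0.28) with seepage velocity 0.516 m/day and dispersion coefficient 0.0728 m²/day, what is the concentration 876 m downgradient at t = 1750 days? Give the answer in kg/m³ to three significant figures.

For an instantaneous plane source, C(x,t) = M/(n_e·A·√(4πDt)) · exp(−(x−vt)²/(4Dt)), with n_e·A the pore (flow) area.
Plume center vt = 0.516 × 1750 = 903 m, so the well at 876 m is 27 m upgradient of the peak.
√(4πDt) = 40.01 m, giving peak height M/(n_e·A·√(4πDt)) = 0.459/(0.28 × 20.2 × 40.01) = 0.002028 kg/m³.
(x−vt)²/(4Dt) = (-27)²/(4 × 0.0728 × 1750) = 1.431; exp(−1.431) = 0.2391.
C = 0.002028 × 0.2391 = 0.000485 kg/m³.

0.000485 kg/m³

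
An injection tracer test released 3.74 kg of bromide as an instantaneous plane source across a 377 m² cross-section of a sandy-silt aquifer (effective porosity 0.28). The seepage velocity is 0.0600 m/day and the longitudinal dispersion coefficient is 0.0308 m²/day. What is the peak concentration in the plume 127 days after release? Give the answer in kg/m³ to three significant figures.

0.00505 kg/m³

The peak of an instantaneous 1D plume sits at x = vt; there the Gaussian factor is 1 and C_max = M/(n_e·A·√(4πDt)), where n_e·A is the pore area the mass is dissolved in.
√(4πDt) = √(4π × 0.0308 × 127) = 7.011 m, so C_max = 3.74/(0.28 × 377 × 7.011) = 0.00505 kg/m³.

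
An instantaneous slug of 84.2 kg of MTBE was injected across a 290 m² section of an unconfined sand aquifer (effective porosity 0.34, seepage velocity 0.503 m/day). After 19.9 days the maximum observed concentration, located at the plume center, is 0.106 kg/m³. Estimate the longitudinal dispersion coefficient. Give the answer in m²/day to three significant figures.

0.260 m²/day

At the plume center C_max = M/(n_e·A·√(4πDt)), so D = M²/(4πt·(n_e·A·C_max)²).
n_e·A·C_max = 0.34 × 290 × 0.106 = 10.45 kg/m.
D = 84.2²/(4π × 19.9 × 10.45²) = 0.260 m²/day.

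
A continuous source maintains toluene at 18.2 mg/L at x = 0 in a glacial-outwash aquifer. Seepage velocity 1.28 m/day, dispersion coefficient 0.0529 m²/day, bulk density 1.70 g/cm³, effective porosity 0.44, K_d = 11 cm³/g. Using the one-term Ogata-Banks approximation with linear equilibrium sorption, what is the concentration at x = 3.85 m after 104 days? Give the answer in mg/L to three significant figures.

Retardation factor R = 1 + ρ_b·K_d/n = 1 + 1.70 × 11/0.44 = 43.50.
Sorption retards both mechanisms: v_R = v/R = 0.02943 m/day, D_R = D/R = 0.001216 m²/day.
v_R·t = 0.02943 × 104 = 3.06072 m; 2√(D_R t) = 0.7112 m; argument = (3.85 − 3.06072)/0.7112 = 1.110.
C = C₀ × ½·erfc(1.110) = 18.2 × 0.05823 = 1.06 mg/L.

1.06 mg/L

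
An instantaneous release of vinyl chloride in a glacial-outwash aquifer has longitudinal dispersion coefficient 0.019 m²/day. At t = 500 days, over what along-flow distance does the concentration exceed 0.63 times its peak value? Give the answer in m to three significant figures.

8.38 m

The plume is Gaussian with σ = √(2Dt) = √(2 × 0.019 × 500) = 4.359 m.
C/C_peak = exp(−Δx²/(2σ²)) = 0.63 ⇒ Δx = σ·√(−2 ln 0.63) = 4.359 × 0.9613 = 4.190 m.
Width = 2Δx = 8.38 m.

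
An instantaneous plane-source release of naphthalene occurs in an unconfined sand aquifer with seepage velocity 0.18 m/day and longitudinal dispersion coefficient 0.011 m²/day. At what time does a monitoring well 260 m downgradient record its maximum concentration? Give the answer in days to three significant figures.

For the 1D instantaneous-source solution, setting ∂C/∂t = 0 at fixed x gives v²t² + 2Dt − x² = 0, so t = (√(D² + v²x²) − D)/v².
√(D² + v²x²) = √(0.011² + 0.18² × 260²) = 46.80; v² = 0.0324.
t = (46.80 − 0.011)/0.0324 = 1440 days (vs. the pure-advection estimate x/v = 1440 d).

1440 days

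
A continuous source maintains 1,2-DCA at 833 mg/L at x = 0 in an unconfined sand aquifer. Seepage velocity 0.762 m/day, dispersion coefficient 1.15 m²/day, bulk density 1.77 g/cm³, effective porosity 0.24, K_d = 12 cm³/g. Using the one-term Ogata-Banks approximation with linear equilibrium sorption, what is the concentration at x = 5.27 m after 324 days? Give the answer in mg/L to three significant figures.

160 mg/L

Retardation factor R = 1 + ρ_b·K_d/n = 1 + 1.77 × 12/0.24 = 89.50.
Sorption retards both mechanisms: v_R = v/R = 0.008514 m/day, D_R = D/R = 0.01285 m²/day.
v_R·t = 0.008514 × 324 = 2.758536 m; 2√(D_R t) = 4.081 m; argument = (5.27 − 2.758536)/4.081 = 0.6154.
C = C₀ × ½·erfc(0.6154) = 833 × 0.1921 = 160 mg/L.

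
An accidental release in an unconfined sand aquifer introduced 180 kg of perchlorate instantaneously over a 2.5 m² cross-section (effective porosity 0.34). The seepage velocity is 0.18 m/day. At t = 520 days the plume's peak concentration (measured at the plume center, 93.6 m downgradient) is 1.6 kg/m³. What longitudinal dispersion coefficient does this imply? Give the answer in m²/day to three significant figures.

2.68 m²/day

At the plume center C_max = M/(n_e·A·√(4πDt)), so D = M²/(4πt·(n_e·A·C_max)²).
n_e·A·C_max = 0.34 × 2.5 × 1.6 = 1.360 kg/m.
D = 180²/(4π × 520 × 1.360²) = 2.68 m²/day.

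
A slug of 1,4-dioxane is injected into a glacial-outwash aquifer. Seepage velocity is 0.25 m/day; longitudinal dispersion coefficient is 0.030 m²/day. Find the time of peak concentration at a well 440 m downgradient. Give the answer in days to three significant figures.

1760 days

For the 1D instantaneous-source solution, setting ∂C/∂t = 0 at fixed x gives v²t² + 2Dt − x² = 0, so t = (√(D² + v²x²) − D)/v².
√(D² + v²x²) = √(0.030² + 0.25² × 440²) = 110.0; v² = 0.0625.
t = (110.0 − 0.030)/0.0625 = 1760 days (vs. the pure-advection estimate x/v = 1760 d).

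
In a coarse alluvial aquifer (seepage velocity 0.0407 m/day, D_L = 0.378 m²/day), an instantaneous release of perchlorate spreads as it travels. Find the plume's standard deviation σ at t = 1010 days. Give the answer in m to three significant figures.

Dispersive spreading gives a Gaussian with σ² = 2Dt; advection only shifts the center.
σ = √(2 × 0.378 × 1010) = 27.6 m.

27.6 m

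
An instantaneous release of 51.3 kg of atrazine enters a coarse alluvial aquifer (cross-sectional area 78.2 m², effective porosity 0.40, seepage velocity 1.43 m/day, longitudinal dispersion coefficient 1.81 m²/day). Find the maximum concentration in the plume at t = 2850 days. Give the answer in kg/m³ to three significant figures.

The peak of an instantaneous 1D plume sits at x = vt; there the Gaussian factor is 1 and C_max = M/(n_e·A·√(4πDt)), where n_e·A is the pore area the mass is dissolved in.
√(4πDt) = √(4π × 1.81 × 2850) = 254.6 m, so C_max = 51.3/(0.40 × 78.2 × 254.6) = 0.00644 kg/m³.

0.00644 kg/m³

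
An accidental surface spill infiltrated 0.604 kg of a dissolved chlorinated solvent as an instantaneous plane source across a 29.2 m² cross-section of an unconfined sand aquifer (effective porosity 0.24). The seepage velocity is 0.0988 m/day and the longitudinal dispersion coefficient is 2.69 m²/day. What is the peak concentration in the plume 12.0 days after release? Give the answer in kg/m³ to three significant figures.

0.00428 kg/m³

The peak of an instantaneous 1D plume sits at x = vt; there the Gaussian factor is 1 and C_max = M/(n_e·A·√(4πDt)), where n_e·A is the pore area the mass is dissolved in.
√(4πDt) = √(4π × 2.69 × 12.0) = 20.14 m, so C_max = 0.604/(0.24 × 29.2 × 20.14) = 0.00428 kg/m³.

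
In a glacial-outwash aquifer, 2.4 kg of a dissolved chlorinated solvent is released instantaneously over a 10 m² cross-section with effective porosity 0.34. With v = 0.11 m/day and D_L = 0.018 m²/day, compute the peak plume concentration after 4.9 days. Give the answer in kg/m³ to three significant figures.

The peak of an instantaneous 1D plume sits at x = vt; there the Gaussian factor is 1 and C_max = M/(n_e·A·√(4πDt)), where n_e·A is the pore area the mass is dissolved in.
√(4πDt) = √(4π × 0.018 × 4.9) = 1.053 m, so C_max = 2.4/(0.34 × 10 × 1.053) = 0.670 kg/m³.

0.670 kg/m³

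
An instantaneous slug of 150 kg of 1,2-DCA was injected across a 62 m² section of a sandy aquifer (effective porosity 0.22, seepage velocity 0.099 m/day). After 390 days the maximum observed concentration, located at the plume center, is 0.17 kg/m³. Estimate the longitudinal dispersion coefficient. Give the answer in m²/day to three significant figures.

At the plume center C_max = M/(n_e·A·√(4πDt)), so D = M²/(4πt·(n_e·A·C_max)²).
n_e·A·C_max = 0.22 × 62 × 0.17 = 2.319 kg/m.
D = 150²/(4π × 390 × 2.319²) = 0.854 m²/day.

0.854 m²/day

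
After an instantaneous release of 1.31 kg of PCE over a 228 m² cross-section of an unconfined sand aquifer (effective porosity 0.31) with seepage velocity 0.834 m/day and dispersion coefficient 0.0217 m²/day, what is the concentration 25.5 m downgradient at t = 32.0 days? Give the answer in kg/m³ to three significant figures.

0.00377 kg/m³

For an instantaneous plane source, C(x,t) = M/(n_e·A·√(4πDt)) · exp(−(x−vt)²/(4Dt)), with n_e·A the pore (flow) area.
Plume center vt = 0.834 × 32.0 = 26.688 m, so the well at 25.5 m is 1.188 m upgradient of the peak.
√(4πDt) = 2.954 m, giving peak height M/(n_e·A·√(4πDt)) = 1.31/(0.31 × 228 × 2.954) = 0.006274 kg/m³.
(x−vt)²/(4Dt) = (-1.188)²/(4 × 0.0217 × 32.0) = 0.5081; exp(−0.5081) = 0.6016.
C = 0.006274 × 0.6016 = 0.00377 kg/m³.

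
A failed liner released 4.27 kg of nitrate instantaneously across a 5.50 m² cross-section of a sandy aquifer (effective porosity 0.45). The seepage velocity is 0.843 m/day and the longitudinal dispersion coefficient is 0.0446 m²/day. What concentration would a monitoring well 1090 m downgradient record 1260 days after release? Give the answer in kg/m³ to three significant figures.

0.00208 kg/m³

For an instantaneous plane source, C(x,t) = M/(n_e·A·√(4πDt)) · exp(−(x−vt)²/(4Dt)), with n_e·A the pore (flow) area.
Plume center vt = 0.843 × 1260 = 1062.18 m, so the well at 1090 m is 27.82 m downgradient of the peak.
√(4πDt) = 26.57 m, giving peak height M/(n_e·A·√(4πDt)) = 4.27/(0.45 × 5.50 × 26.57) = 0.06493 kg/m³.
(x−vt)²/(4Dt) = (27.82)²/(4 × 0.0446 × 1260) = 3.443; exp(−3.443) = 0.03197.
C = 0.06493 × 0.03197 = 0.00208 kg/m³.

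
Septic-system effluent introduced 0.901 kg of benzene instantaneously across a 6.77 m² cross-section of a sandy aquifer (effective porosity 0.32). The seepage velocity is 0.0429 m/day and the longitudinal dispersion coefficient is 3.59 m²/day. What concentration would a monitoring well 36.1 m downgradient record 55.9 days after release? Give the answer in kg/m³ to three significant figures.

For an instantaneous plane source, C(x,t) = M/(n_e·A·√(4πDt)) · exp(−(x−vt)²/(4Dt)), with n_e·A the pore (flow) area.
Plume center vt = 0.0429 × 55.9 = 2.39811 m, so the well at 36.1 m is 33.70189 m downgradient of the peak.
√(4πDt) = 50.22 m, giving peak height M/(n_e·A·√(4πDt)) = 0.901/(0.32 × 6.77 × 50.22) = 0.008282 kg/m³.
(x−vt)²/(4Dt) = (33.70189)²/(4 × 3.59 × 55.9) = 1.415; exp(−1.415) = 0.2429.
C = 0.008282 × 0.2429 = 0.00201 kg/m³.

0.00201 kg/m³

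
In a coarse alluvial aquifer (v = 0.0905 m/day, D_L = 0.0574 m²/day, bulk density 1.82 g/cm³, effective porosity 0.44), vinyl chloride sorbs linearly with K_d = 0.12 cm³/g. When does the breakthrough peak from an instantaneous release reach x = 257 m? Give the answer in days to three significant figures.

4240 days

Retardation factor R = 1 + ρ_b·K_d/n = 1 + 1.82 × 0.12/0.44 = 1.496.
Sorption retards both mechanisms: v_R = v/R = 0.06049 m/day, D_R = D/R = 0.03837 m²/day.
Peak time from v_R²t² + 2D_R t − x² = 0: t = (√(D_R² + v_R²x²) − D_R)/v_R².
√(D_R² + v_R²x²) = √(0.03837² + 0.06049² × 257²) = 15.55; v_R² = 0.003659.
t = (15.55 − 0.03837)/0.003659 = 4240 days.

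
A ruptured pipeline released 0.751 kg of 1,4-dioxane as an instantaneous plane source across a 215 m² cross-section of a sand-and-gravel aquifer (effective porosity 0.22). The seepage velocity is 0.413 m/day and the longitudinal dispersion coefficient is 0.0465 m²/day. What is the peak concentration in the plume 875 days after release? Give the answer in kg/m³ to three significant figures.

0.000702 kg/m³

The peak of an instantaneous 1D plume sits at x = vt; there the Gaussian factor is 1 and C_max = M/(n_e·A·√(4πDt)), where n_e·A is the pore area the mass is dissolved in.
√(4πDt) = √(4π × 0.0465 × 875) = 22.61 m, so C_max = 0.751/(0.22 × 215 × 22.61) = 0.000702 kg/m³.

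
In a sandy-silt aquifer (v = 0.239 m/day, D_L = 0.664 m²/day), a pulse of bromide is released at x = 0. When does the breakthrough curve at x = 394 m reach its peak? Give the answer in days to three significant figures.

For the 1D instantaneous-source solution, setting ∂C/∂t = 0 at fixed x gives v²t² + 2Dt − x² = 0, so t = (√(D² + v²x²) − D)/v².
√(D² + v²x²) = √(0.664² + 0.239² × 394²) = 94.17; v² = 0.057121.
t = (94.17 − 0.664)/0.057121 = 1640 days (vs. the pure-advection estimate x/v = 1650 d).

1640 days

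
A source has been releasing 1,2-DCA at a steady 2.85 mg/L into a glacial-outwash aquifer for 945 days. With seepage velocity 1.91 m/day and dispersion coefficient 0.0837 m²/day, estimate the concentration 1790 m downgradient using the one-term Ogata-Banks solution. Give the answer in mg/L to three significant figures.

2.52 mg/L

For a continuous step input, C/C₀ ≈ ½·erfc((x−vt)/(2√(Dt))).
vt = 1.91 × 945 = 1804.95 m and 2√(Dt) = 2√(0.0837 × 945) = 17.79 m.
Argument (x−vt)/(2√(Dt)) = (1790 − 1804.95)/17.79 = -0.8404; ½·erfc(-0.8404) = 0.8827.
C = 2.85 × 0.8827 = 2.52 mg/L.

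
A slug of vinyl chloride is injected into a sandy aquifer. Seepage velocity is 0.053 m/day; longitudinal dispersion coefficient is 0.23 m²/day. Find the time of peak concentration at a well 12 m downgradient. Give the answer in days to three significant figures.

For the 1D instantaneous-source solution, setting ∂C/∂t = 0 at fixed x gives v²t² + 2Dt − x² = 0, so t = (√(D² + v²x²) − D)/v².
√(D² + v²x²) = √(0.23² + 0.053² × 12²) = 0.6763; v² = 0.002809.
t = (0.6763 − 0.23)/0.002809 = 159 days (vs. the pure-advection estimate x/v = 226 d).

159 days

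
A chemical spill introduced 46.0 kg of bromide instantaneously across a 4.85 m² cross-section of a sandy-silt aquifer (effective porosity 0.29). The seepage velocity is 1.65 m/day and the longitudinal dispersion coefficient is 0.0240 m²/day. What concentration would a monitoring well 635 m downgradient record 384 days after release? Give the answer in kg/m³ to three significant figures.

For an instantaneous plane source, C(x,t) = M/(n_e·A·√(4πDt)) · exp(−(x−vt)²/(4Dt)), with n_e·A the pore (flow) area.
Plume center vt = 1.65 × 384 = 633.6 m, so the well at 635 m is 1.4 m downgradient of the peak.
√(4πDt) = 10.76 m, giving peak height M/(n_e·A·√(4πDt)) = 46.0/(0.29 × 4.85 × 10.76) = 3.040 kg/m³.
(x−vt)²/(4Dt) = (1.4)²/(4 × 0.0240 × 384) = 0.05317; exp(−0.05317) = 0.9482.
C = 3.040 × 0.9482 = 2.88 kg/m³.

2.88 kg/m³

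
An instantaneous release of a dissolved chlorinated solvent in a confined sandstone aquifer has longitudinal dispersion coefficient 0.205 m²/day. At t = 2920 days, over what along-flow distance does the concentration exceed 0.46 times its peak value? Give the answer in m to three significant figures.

The plume is Gaussian with σ = √(2Dt) = √(2 × 0.205 × 2920) = 34.60 m.
C/C_peak = exp(−Δx²/(2σ²)) = 0.46 ⇒ Δx = σ·√(−2 ln 0.46) = 34.60 × 1.246 = 43.11 m.
Width = 2Δx = 86.2 m.

86.2 m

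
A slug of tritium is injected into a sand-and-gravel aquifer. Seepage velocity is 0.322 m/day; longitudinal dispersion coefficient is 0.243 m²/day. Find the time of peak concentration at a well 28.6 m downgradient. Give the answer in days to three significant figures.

For the 1D instantaneous-source solution, setting ∂C/∂t = 0 at fixed x gives v²t² + 2Dt − x² = 0, so t = (√(D² + v²x²) − D)/v².
√(D² + v²x²) = √(0.243² + 0.322² × 28.6²) = 9.212; v² = 0.103684.
t = (9.212 − 0.243)/0.103684 = 86.5 days (vs. the pure-advection estimate x/v = 88.8 d).

86.5 days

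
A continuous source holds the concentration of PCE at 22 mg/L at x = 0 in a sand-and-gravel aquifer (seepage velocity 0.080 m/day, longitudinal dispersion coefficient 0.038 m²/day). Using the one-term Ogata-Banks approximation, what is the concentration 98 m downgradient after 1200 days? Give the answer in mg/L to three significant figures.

For a continuous step input, C/C₀ ≈ ½·erfc((x−vt)/(2√(Dt))).
vt = 0.080 × 1200 = 96 m and 2√(Dt) = 2√(0.038 × 1200) = 13.51 m.
Argument (x−vt)/(2√(Dt)) = (98 − 96)/13.51 = 0.1480; ½·erfc(0.1480) = 0.4171.
C = 22 × 0.4171 = 9.18 mg/L.

9.18 mg/L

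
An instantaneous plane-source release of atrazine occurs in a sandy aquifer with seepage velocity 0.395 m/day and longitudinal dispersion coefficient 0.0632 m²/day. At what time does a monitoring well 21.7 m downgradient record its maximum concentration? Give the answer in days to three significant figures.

54.5 days

For the 1D instantaneous-source solution, setting ∂C/∂t = 0 at fixed x gives v²t² + 2Dt − x² = 0, so t = (√(D² + v²x²) − D)/v².
√(D² + v²x²) = √(0.0632² + 0.395² × 21.7²) = 8.572; v² = 0.156025.
t = (8.572 − 0.0632)/0.156025 = 54.5 days (vs. the pure-advection estimate x/v = 54.9 d).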